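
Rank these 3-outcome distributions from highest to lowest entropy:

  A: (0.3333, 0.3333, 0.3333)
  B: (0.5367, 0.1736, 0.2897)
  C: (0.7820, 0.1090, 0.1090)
A > B > C

Key insight: Entropy is maximized by uniform distributions and minimized by concentrated distributions.

- Uniform distributions have maximum entropy log₂(3) = 1.5850 bits
- The more "peaked" or concentrated a distribution, the lower its entropy

Entropies:
  H(A) = 1.5850 bits
  H(B) = 1.4382 bits
  H(C) = 0.9745 bits

Ranking: A > B > C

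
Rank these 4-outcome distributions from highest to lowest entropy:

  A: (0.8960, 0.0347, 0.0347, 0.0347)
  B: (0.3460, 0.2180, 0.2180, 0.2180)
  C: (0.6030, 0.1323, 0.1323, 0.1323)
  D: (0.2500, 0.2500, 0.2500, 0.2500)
D > B > C > A

Key insight: Entropy is maximized by uniform distributions and minimized by concentrated distributions.

Entropies:
  H(A) = 0.6464 bits
  H(B) = 1.9670 bits
  H(C) = 1.5984 bits
  H(D) = 2.0000 bits

Ranking: D > B > C > A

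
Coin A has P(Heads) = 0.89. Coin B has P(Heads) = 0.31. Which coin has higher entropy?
B

For binary distributions, entropy is maximized at p=0.5 and decreases as p moves toward 0 or 1.

H(A) = H(0.89) = 0.4999 bits
H(B) = H(0.31) = 0.8932 bits

Distribution B (p=0.31) is closer to uniform (p=0.5), so it has higher entropy.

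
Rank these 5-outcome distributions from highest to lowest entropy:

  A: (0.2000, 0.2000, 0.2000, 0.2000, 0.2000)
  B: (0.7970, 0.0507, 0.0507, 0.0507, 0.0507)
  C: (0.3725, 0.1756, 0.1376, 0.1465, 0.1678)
A > C > B

Key insight: Entropy is maximized by uniform distributions and minimized by concentrated distributions.

- Uniform distributions have maximum entropy log₂(5) = 2.3219 bits
- The more "peaked" or concentrated a distribution, the lower its entropy

Entropies:
  H(A) = 2.3219 bits
  H(B) = 1.1339 bits
  H(C) = 2.2032 bits

Ranking: A > C > B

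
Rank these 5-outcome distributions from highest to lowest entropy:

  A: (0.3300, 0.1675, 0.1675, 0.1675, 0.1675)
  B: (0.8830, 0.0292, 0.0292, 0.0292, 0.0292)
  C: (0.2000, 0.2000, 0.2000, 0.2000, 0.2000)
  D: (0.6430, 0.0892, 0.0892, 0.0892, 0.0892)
C > A > D > B

Key insight: Entropy is maximized by uniform distributions and minimized by concentrated distributions.

Entropies:
  H(A) = 2.2549 bits
  H(B) = 0.7547 bits
  H(C) = 2.3219 bits
  H(D) = 1.6542 bits

Ranking: C > A > D > B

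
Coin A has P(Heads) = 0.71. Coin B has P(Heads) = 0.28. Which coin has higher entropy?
A

For binary distributions, entropy is maximized at p=0.5 and decreases as p moves toward 0 or 1.

H(A) = H(0.71) = 0.8687 bits
H(B) = H(0.28) = 0.8555 bits

Distribution A (p=0.71) is closer to uniform (p=0.5), so it has higher entropy.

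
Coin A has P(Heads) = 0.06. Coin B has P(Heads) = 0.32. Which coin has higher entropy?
B

For binary distributions, entropy is maximized at p=0.5 and decreases as p moves toward 0 or 1.

H(A) = H(0.06) = 0.3274 bits
H(B) = H(0.32) = 0.9044 bits

Distribution B (p=0.32) is closer to uniform (p=0.5), so it has higher entropy.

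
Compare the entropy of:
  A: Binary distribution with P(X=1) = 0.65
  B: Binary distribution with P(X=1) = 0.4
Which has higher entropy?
B

For binary distributions, entropy is maximized at p=0.5 and decreases as p moves toward 0 or 1.

H(A) = H(0.65) = 0.9341 bits
H(B) = H(0.4) = 0.9710 bits

Distribution B (p=0.4) is closer to uniform (p=0.5), so it has higher entropy.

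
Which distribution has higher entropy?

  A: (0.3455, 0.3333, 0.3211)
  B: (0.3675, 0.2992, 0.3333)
A

Both distributions are close to uniform, making this a harder comparison.

H(A) = 1.5843 bits
H(B) = 1.5799 bits

The distribution closer to uniform has higher entropy.
Answer: A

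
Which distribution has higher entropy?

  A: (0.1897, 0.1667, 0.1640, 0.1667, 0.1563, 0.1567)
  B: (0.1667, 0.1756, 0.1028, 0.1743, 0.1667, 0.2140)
A

Both distributions are close to uniform, making this a harder comparison.

H(A) = 2.5818 bits
H(B) = 2.5550 bits

The distribution closer to uniform has higher entropy.
Answer: A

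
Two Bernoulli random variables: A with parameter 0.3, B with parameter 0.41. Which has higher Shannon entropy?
B

For binary distributions, entropy is maximized at p=0.5 and decreases as p moves toward 0 or 1.

H(A) = H(0.3) = 0.8813 bits
H(B) = H(0.41) = 0.9765 bits

Distribution B (p=0.41) is closer to uniform (p=0.5), so it has higher entropy.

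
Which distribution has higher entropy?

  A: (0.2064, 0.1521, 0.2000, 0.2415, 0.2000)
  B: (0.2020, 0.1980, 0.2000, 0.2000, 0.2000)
B

Both distributions are close to uniform, making this a harder comparison.

H(A) = 2.3069 bits
H(B) = 2.3219 bits

The distribution closer to uniform has higher entropy.
Answer: B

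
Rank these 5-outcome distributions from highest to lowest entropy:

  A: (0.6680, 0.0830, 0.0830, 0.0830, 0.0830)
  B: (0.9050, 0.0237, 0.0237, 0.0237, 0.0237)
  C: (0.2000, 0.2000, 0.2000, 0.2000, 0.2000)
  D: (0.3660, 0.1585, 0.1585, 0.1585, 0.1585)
C > D > A > B

Key insight: Entropy is maximized by uniform distributions and minimized by concentrated distributions.

Entropies:
  H(A) = 1.5810 bits
  H(B) = 0.6429 bits
  H(C) = 2.3219 bits
  H(D) = 2.2156 bits

Ranking: C > D > A > B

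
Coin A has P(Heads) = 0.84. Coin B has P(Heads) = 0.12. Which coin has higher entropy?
A

For binary distributions, entropy is maximized at p=0.5 and decreases as p moves toward 0 or 1.

H(A) = H(0.84) = 0.6343 bits
H(B) = H(0.12) = 0.5294 bits

Distribution A (p=0.84) is closer to uniform (p=0.5), so it has higher entropy.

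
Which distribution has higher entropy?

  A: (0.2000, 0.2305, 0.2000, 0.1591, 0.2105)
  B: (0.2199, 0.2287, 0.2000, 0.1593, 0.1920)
A

Both distributions are close to uniform, making this a harder comparison.

H(A) = 2.3119 bits
H(B) = 2.3110 bits

The distribution closer to uniform has higher entropy.
Answer: A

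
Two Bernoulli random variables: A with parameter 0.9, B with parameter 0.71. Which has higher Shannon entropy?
B

For binary distributions, entropy is maximized at p=0.5 and decreases as p moves toward 0 or 1.

H(A) = H(0.9) = 0.4690 bits
H(B) = H(0.71) = 0.8687 bits

Distribution B (p=0.71) is closer to uniform (p=0.5), so it has higher entropy.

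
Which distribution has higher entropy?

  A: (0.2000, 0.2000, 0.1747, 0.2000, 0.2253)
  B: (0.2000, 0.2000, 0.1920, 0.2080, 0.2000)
B

Both distributions are close to uniform, making this a harder comparison.

H(A) = 2.3173 bits
H(B) = 2.3215 bits

The distribution closer to uniform has higher entropy.
Answer: B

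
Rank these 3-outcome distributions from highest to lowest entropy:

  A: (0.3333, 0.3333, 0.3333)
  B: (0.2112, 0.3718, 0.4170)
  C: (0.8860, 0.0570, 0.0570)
A > B > C

Key insight: Entropy is maximized by uniform distributions and minimized by concentrated distributions.

- Uniform distributions have maximum entropy log₂(3) = 1.5850 bits
- The more "peaked" or concentrated a distribution, the lower its entropy

Entropies:
  H(A) = 1.5850 bits
  H(B) = 1.5307 bits
  H(C) = 0.6259 bits

Ranking: A > B > C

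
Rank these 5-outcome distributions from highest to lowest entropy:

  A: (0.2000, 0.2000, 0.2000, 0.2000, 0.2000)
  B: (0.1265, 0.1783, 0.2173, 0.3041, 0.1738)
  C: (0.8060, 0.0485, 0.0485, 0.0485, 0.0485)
A > B > C

Key insight: Entropy is maximized by uniform distributions and minimized by concentrated distributions.

- Uniform distributions have maximum entropy log₂(5) = 2.3219 bits
- The more "peaked" or concentrated a distribution, the lower its entropy

Entropies:
  H(A) = 2.3219 bits
  H(B) = 2.2605 bits
  H(C) = 1.0978 bits

Ranking: A > B > C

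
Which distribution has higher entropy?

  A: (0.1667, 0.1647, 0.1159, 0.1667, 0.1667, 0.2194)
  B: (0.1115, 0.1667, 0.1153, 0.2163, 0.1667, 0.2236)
A

Both distributions are close to uniform, making this a harder comparison.

H(A) = 2.5615 bits
H(B) = 2.5349 bits

The distribution closer to uniform has higher entropy.
Answer: A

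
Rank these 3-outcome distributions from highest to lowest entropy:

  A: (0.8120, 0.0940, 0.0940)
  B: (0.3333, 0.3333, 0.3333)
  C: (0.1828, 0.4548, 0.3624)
B > C > A

Key insight: Entropy is maximized by uniform distributions and minimized by concentrated distributions.

- Uniform distributions have maximum entropy log₂(3) = 1.5850 bits
- The more "peaked" or concentrated a distribution, the lower its entropy

Entropies:
  H(A) = 0.8853 bits
  H(B) = 1.5850 bits
  H(C) = 1.4958 bits

Ranking: B > C > A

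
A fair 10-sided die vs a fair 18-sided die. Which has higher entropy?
18-sided die

Both are uniform distributions; for uniform over n outcomes, H = log₂(n). H(10-sided) = log₂(10) = 3.322 bits and H(18-sided) = log₂(18) = 4.170 bits. More outcomes in a uniform distribution means higher entropy.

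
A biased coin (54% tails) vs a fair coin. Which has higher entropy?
Fair coin

The fair coin is uniform (p=0.5), maximizing binary entropy at 1 bit. The biased coin has H(0.54) ≈ 0.995 bits — its outcome is more predictable, so its entropy is lower.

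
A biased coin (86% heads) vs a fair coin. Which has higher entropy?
Fair coin

The fair coin is uniform (p=0.5), maximizing binary entropy at 1 bit. The biased coin has H(0.86) ≈ 0.584 bits — its outcome is more predictable, so its entropy is lower.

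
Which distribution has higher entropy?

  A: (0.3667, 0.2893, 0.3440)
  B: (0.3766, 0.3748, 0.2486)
A

Both distributions are close to uniform, making this a harder comparison.

H(A) = 1.5780 bits
H(B) = 1.5605 bits

The distribution closer to uniform has higher entropy.
Answer: A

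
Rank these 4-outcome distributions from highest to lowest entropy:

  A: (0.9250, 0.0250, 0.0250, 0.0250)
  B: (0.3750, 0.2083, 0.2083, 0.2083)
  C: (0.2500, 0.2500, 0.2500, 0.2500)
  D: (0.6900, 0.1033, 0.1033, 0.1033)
C > B > D > A

Key insight: Entropy is maximized by uniform distributions and minimized by concentrated distributions.

Entropies:
  H(A) = 0.5032 bits
  H(B) = 1.9450 bits
  H(C) = 2.0000 bits
  H(D) = 1.3845 bits

Ranking: C > B > D > A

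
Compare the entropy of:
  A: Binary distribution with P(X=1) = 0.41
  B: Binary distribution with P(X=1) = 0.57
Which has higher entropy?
B

For binary distributions, entropy is maximized at p=0.5 and decreases as p moves toward 0 or 1.

H(A) = H(0.41) = 0.9765 bits
H(B) = H(0.57) = 0.9858 bits

Distribution B (p=0.57) is closer to uniform (p=0.5), so it has higher entropy.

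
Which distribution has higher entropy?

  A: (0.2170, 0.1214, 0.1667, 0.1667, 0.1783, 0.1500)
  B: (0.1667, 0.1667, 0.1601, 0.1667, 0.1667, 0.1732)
B

Both distributions are close to uniform, making this a harder comparison.

H(A) = 2.5633 bits
H(B) = 2.5846 bits

The distribution closer to uniform has higher entropy.
Answer: B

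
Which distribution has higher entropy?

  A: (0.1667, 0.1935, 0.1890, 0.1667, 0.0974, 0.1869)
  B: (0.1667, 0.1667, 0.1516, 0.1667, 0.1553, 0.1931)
B

Both distributions are close to uniform, making this a harder comparison.

H(A) = 2.5538 bits
H(B) = 2.5805 bits

The distribution closer to uniform has higher entropy.
Answer: B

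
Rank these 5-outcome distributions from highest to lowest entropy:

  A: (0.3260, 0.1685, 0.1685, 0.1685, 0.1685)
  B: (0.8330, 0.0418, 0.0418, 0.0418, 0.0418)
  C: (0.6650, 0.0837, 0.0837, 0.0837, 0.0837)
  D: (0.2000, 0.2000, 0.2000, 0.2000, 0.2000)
D > A > C > B

Key insight: Entropy is maximized by uniform distributions and minimized by concentrated distributions.

Entropies:
  H(A) = 2.2588 bits
  H(B) = 0.9848 bits
  H(C) = 1.5900 bits
  H(D) = 2.3219 bits

Ranking: D > A > C > B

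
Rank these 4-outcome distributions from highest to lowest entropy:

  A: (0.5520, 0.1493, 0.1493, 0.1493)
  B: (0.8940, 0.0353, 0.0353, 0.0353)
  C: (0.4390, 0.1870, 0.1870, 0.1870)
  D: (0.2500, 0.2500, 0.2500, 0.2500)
D > C > A > B

Key insight: Entropy is maximized by uniform distributions and minimized by concentrated distributions.

Entropies:
  H(A) = 1.7022 bits
  H(B) = 0.6557 bits
  H(C) = 1.8784 bits
  H(D) = 2.0000 bits

Ranking: D > C > A > B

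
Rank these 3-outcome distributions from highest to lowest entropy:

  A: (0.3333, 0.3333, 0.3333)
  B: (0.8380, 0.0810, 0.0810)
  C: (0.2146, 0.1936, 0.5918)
A > C > B

Key insight: Entropy is maximized by uniform distributions and minimized by concentrated distributions.

- Uniform distributions have maximum entropy log₂(3) = 1.5850 bits
- The more "peaked" or concentrated a distribution, the lower its entropy

Entropies:
  H(A) = 1.5850 bits
  H(B) = 0.8011 bits
  H(C) = 1.3830 bits

Ranking: A > C > B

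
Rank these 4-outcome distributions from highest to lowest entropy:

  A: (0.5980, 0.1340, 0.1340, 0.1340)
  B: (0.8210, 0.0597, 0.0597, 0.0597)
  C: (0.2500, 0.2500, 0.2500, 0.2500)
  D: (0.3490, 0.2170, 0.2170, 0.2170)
C > D > A > B

Key insight: Entropy is maximized by uniform distributions and minimized by concentrated distributions.

Entropies:
  H(A) = 1.6093 bits
  H(B) = 0.9616 bits
  H(C) = 2.0000 bits
  H(D) = 1.9650 bits

Ranking: C > D > A > B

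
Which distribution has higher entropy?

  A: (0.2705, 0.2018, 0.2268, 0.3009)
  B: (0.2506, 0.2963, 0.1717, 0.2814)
A

Both distributions are close to uniform, making this a harder comparison.

H(A) = 1.9831 bits
H(B) = 1.9716 bits

The distribution closer to uniform has higher entropy.
Answer: A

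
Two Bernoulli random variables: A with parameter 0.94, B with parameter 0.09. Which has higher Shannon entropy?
B

For binary distributions, entropy is maximized at p=0.5 and decreases as p moves toward 0 or 1.

H(A) = H(0.94) = 0.3274 bits
H(B) = H(0.09) = 0.4365 bits

Distribution B (p=0.09) is closer to uniform (p=0.5), so it has higher entropy.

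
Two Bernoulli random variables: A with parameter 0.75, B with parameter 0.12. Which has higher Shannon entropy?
A

For binary distributions, entropy is maximized at p=0.5 and decreases as p moves toward 0 or 1.

H(A) = H(0.75) = 0.8113 bits
H(B) = H(0.12) = 0.5294 bits

Distribution A (p=0.75) is closer to uniform (p=0.5), so it has higher entropy.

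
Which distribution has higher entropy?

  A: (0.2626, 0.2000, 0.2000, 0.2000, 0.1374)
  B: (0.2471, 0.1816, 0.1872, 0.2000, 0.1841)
B

Both distributions are close to uniform, making this a harder comparison.

H(A) = 2.2932 bits
H(B) = 2.3117 bits

The distribution closer to uniform has higher entropy.
Answer: B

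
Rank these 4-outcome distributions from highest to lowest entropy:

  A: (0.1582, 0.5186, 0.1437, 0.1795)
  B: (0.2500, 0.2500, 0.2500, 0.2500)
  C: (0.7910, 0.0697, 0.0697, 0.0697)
B > A > C

Key insight: Entropy is maximized by uniform distributions and minimized by concentrated distributions.

- Uniform distributions have maximum entropy log₂(4) = 2.0000 bits
- The more "peaked" or concentrated a distribution, the lower its entropy

Entropies:
  H(A) = 1.7591 bits
  H(B) = 2.0000 bits
  H(C) = 1.0708 bits

Ranking: B > A > C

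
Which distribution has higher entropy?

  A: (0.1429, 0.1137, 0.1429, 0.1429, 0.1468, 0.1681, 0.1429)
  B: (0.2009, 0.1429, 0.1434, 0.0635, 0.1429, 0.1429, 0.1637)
A

Both distributions are close to uniform, making this a harder comparison.

H(A) = 2.7996 bits
H(B) = 2.7500 bits

The distribution closer to uniform has higher entropy.
Answer: A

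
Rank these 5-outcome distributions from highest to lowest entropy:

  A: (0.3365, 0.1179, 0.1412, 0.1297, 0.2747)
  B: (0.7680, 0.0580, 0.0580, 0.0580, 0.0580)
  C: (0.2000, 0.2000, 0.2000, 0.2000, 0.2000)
C > A > B

Key insight: Entropy is maximized by uniform distributions and minimized by concentrated distributions.

- Uniform distributions have maximum entropy log₂(5) = 2.3219 bits
- The more "peaked" or concentrated a distribution, the lower its entropy

Entropies:
  H(A) = 2.1853 bits
  H(B) = 1.2455 bits
  H(C) = 2.3219 bits

Ranking: C > A > B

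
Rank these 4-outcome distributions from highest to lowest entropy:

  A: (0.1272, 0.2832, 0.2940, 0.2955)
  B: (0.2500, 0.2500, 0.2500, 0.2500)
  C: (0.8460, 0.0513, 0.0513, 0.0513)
B > A > C

Key insight: Entropy is maximized by uniform distributions and minimized by concentrated distributions.

- Uniform distributions have maximum entropy log₂(4) = 2.0000 bits
- The more "peaked" or concentrated a distribution, the lower its entropy

Entropies:
  H(A) = 1.9329 bits
  H(B) = 2.0000 bits
  H(C) = 0.8638 bits

Ranking: B > A > C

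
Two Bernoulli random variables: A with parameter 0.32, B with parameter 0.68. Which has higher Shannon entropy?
Equal

For binary distributions, entropy is maximized at p=0.5 and decreases as p moves toward 0 or 1.

H(A) = H(0.32) = 0.9044 bits
H(B) = H(0.68) = 0.9044 bits

Both distributions are equally far from uniform (|0.32-0.5| = |0.68-0.5|), so they have the same entropy.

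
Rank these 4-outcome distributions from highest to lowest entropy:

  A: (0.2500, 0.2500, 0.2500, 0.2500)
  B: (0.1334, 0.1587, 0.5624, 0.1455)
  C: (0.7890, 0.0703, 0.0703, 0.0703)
A > B > C

Key insight: Entropy is maximized by uniform distributions and minimized by concentrated distributions.

- Uniform distributions have maximum entropy log₂(4) = 2.0000 bits
- The more "peaked" or concentrated a distribution, the lower its entropy

Entropies:
  H(A) = 2.0000 bits
  H(B) = 1.6807 bits
  H(C) = 1.0778 bits

Ranking: A > B > C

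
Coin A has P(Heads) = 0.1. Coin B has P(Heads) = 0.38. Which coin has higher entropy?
B

For binary distributions, entropy is maximized at p=0.5 and decreases as p moves toward 0 or 1.

H(A) = H(0.1) = 0.4690 bits
H(B) = H(0.38) = 0.9580 bits

Distribution B (p=0.38) is closer to uniform (p=0.5), so it has higher entropy.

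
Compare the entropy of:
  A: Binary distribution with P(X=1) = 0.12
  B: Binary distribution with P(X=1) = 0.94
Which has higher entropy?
A

For binary distributions, entropy is maximized at p=0.5 and decreases as p moves toward 0 or 1.

H(A) = H(0.12) = 0.5294 bits
H(B) = H(0.94) = 0.3274 bits

Distribution A (p=0.12) is closer to uniform (p=0.5), so it has higher entropy.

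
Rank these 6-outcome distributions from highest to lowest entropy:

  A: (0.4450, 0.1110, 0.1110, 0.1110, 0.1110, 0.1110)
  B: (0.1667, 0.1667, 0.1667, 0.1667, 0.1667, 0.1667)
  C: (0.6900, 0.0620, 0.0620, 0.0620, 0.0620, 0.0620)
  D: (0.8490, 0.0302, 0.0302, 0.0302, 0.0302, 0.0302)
B > A > C > D

Key insight: Entropy is maximized by uniform distributions and minimized by concentrated distributions.

Entropies:
  H(A) = 2.2799 bits
  H(B) = 2.5850 bits
  H(C) = 1.6130 bits
  H(D) = 0.9629 bits

Ranking: B > A > C > D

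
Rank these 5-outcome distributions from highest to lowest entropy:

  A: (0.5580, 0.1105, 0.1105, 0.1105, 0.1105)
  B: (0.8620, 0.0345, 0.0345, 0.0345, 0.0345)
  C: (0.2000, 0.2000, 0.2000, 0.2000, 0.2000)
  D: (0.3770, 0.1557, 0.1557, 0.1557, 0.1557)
C > D > A > B

Key insight: Entropy is maximized by uniform distributions and minimized by concentrated distributions.

Entropies:
  H(A) = 1.8743 bits
  H(B) = 0.8550 bits
  H(C) = 2.3219 bits
  H(D) = 2.2019 bits

Ranking: C > D > A > B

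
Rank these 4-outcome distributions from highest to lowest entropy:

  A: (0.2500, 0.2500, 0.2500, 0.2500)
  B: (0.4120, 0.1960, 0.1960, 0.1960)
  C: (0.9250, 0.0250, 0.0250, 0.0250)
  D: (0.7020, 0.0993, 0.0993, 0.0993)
A > B > D > C

Key insight: Entropy is maximized by uniform distributions and minimized by concentrated distributions.

Entropies:
  H(A) = 2.0000 bits
  H(B) = 1.9095 bits
  H(C) = 0.5032 bits
  H(D) = 1.3512 bits

Ranking: A > B > D > C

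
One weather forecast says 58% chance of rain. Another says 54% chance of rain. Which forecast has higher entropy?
54% forecast

Treat each forecast as a Bernoulli distribution. Binary entropy is maximized at p=0.5 and falls off symmetrically toward 0 or 1. The 54% forecast is closer to 50%, so it is more uncertain. H(58%) ≈ 0.981 bits, H(54%) ≈ 0.995 bits.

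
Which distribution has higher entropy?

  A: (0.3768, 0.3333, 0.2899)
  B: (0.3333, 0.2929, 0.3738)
B

Both distributions are close to uniform, making this a harder comparison.

H(A) = 1.5768 bits
H(B) = 1.5779 bits

The distribution closer to uniform has higher entropy.
Answer: B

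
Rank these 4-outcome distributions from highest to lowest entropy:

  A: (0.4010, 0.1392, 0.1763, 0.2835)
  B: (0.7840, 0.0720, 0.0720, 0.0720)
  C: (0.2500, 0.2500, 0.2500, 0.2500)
C > A > B

Key insight: Entropy is maximized by uniform distributions and minimized by concentrated distributions.

- Uniform distributions have maximum entropy log₂(4) = 2.0000 bits
- The more "peaked" or concentrated a distribution, the lower its entropy

Entropies:
  H(A) = 1.8816 bits
  H(B) = 1.0951 bits
  H(C) = 2.0000 bits

Ranking: C > A > B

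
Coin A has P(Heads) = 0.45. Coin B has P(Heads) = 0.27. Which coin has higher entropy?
A

For binary distributions, entropy is maximized at p=0.5 and decreases as p moves toward 0 or 1.

H(A) = H(0.45) = 0.9928 bits
H(B) = H(0.27) = 0.8415 bits

Distribution A (p=0.45) is closer to uniform (p=0.5), so it has higher entropy.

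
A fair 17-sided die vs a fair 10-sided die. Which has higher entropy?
17-sided die

Both are uniform distributions; for uniform over n outcomes, H = log₂(n). H(17-sided) = log₂(17) = 4.087 bits and H(10-sided) = log₂(10) = 3.322 bits. More outcomes in a uniform distribution means higher entropy.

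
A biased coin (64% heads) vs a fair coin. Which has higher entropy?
Fair coin

The fair coin is uniform (p=0.5), maximizing binary entropy at 1 bit. The biased coin has H(0.64) ≈ 0.943 bits — its outcome is more predictable, so its entropy is lower.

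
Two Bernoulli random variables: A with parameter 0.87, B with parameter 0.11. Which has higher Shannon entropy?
A

For binary distributions, entropy is maximized at p=0.5 and decreases as p moves toward 0 or 1.

H(A) = H(0.87) = 0.5574 bits
H(B) = H(0.11) = 0.4999 bits

Distribution A (p=0.87) is closer to uniform (p=0.5), so it has higher entropy.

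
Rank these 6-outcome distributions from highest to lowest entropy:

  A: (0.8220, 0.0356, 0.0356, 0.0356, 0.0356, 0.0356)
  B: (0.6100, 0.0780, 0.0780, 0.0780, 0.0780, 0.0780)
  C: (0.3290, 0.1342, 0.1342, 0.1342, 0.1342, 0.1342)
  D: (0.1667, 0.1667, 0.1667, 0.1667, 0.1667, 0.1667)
D > C > B > A

Key insight: Entropy is maximized by uniform distributions and minimized by concentrated distributions.

Entropies:
  H(A) = 1.0890 bits
  H(B) = 1.8704 bits
  H(C) = 2.4719 bits
  H(D) = 2.5850 bits

Ranking: D > C > B > A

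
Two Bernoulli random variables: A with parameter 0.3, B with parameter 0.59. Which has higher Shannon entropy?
B

For binary distributions, entropy is maximized at p=0.5 and decreases as p moves toward 0 or 1.

H(A) = H(0.3) = 0.8813 bits
H(B) = H(0.59) = 0.9765 bits

Distribution B (p=0.59) is closer to uniform (p=0.5), so it has higher entropy.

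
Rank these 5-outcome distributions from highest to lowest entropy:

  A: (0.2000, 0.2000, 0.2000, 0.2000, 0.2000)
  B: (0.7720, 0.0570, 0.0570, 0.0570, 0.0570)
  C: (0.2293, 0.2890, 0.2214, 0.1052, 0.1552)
A > C > B

Key insight: Entropy is maximized by uniform distributions and minimized by concentrated distributions.

- Uniform distributions have maximum entropy log₂(5) = 2.3219 bits
- The more "peaked" or concentrated a distribution, the lower its entropy

Entropies:
  H(A) = 2.3219 bits
  H(B) = 1.2305 bits
  H(C) = 2.2451 bits

Ranking: A > C > B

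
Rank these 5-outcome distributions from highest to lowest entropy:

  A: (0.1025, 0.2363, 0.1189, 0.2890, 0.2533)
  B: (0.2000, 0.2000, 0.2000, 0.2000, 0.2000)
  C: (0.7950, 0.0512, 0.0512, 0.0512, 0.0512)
B > A > C

Key insight: Entropy is maximized by uniform distributions and minimized by concentrated distributions.

- Uniform distributions have maximum entropy log₂(5) = 2.3219 bits
- The more "peaked" or concentrated a distribution, the lower its entropy

Entropies:
  H(A) = 2.2132 bits
  H(B) = 2.3219 bits
  H(C) = 1.1418 bits

Ranking: B > A > C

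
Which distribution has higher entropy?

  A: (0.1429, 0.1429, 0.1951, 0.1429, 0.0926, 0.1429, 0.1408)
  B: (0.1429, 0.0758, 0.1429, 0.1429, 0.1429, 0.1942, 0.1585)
A

Both distributions are close to uniform, making this a harder comparison.

H(A) = 2.7804 bits
H(B) = 2.7668 bits

The distribution closer to uniform has higher entropy.
Answer: A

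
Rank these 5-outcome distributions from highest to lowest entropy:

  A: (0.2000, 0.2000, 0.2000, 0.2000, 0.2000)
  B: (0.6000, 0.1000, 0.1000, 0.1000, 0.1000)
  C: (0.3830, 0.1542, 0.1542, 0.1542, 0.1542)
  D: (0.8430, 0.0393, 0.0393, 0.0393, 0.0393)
A > C > B > D

Key insight: Entropy is maximized by uniform distributions and minimized by concentrated distributions.

Entropies:
  H(A) = 2.3219 bits
  H(B) = 1.7710 bits
  H(C) = 2.1941 bits
  H(D) = 0.9411 bits

Ranking: A > C > B > D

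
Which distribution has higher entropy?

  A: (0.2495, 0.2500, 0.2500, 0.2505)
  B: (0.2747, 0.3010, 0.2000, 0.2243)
A

Both distributions are close to uniform, making this a harder comparison.

H(A) = 2.0000 bits
H(B) = 1.9815 bits

The distribution closer to uniform has higher entropy.
Answer: A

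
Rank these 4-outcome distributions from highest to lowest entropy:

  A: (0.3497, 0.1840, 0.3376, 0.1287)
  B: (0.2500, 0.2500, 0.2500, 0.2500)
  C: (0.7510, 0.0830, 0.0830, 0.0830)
B > A > C

Key insight: Entropy is maximized by uniform distributions and minimized by concentrated distributions.

- Uniform distributions have maximum entropy log₂(4) = 2.0000 bits
- The more "peaked" or concentrated a distribution, the lower its entropy

Entropies:
  H(A) = 1.8891 bits
  H(B) = 2.0000 bits
  H(C) = 1.2043 bits

Ranking: B > A > C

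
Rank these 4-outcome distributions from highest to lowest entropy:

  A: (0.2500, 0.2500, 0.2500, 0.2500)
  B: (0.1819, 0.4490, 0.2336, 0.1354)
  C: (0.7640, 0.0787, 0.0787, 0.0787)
A > B > C

Key insight: Entropy is maximized by uniform distributions and minimized by concentrated distributions.

- Uniform distributions have maximum entropy log₂(4) = 2.0000 bits
- The more "peaked" or concentrated a distribution, the lower its entropy

Entropies:
  H(A) = 2.0000 bits
  H(B) = 1.8467 bits
  H(C) = 1.1624 bits

Ranking: A > B > C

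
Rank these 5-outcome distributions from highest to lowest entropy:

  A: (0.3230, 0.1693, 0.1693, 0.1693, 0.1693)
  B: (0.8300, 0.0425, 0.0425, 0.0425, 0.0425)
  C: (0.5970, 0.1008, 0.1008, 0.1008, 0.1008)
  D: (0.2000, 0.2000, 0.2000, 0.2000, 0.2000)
D > A > C > B

Key insight: Entropy is maximized by uniform distributions and minimized by concentrated distributions.

Entropies:
  H(A) = 2.2616 bits
  H(B) = 0.9977 bits
  H(C) = 1.7787 bits
  H(D) = 2.3219 bits

Ranking: D > A > C > B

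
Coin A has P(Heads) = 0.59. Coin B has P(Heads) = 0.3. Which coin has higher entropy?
A

For binary distributions, entropy is maximized at p=0.5 and decreases as p moves toward 0 or 1.

H(A) = H(0.59) = 0.9765 bits
H(B) = H(0.3) = 0.8813 bits

Distribution A (p=0.59) is closer to uniform (p=0.5), so it has higher entropy.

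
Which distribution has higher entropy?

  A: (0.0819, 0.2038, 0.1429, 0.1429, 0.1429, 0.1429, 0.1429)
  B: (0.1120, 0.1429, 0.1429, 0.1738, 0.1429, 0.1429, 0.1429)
B

Both distributions are close to uniform, making this a harder comparison.

H(A) = 2.7686 bits
H(B) = 2.7976 bits

The distribution closer to uniform has higher entropy.
Answer: B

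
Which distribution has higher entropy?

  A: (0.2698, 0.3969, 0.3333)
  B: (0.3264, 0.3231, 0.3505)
B

Both distributions are close to uniform, making this a harder comparison.

H(A) = 1.5674 bits
H(B) = 1.5840 bits

The distribution closer to uniform has higher entropy.
Answer: B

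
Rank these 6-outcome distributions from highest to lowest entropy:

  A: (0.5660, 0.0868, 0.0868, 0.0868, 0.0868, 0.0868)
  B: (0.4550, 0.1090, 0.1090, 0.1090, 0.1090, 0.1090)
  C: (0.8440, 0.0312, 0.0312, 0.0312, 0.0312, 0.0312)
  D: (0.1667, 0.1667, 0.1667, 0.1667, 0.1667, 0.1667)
D > B > A > C

Key insight: Entropy is maximized by uniform distributions and minimized by concentrated distributions.

Entropies:
  H(A) = 1.9951 bits
  H(B) = 2.2596 bits
  H(C) = 0.9869 bits
  H(D) = 2.5850 bits

Ranking: D > B > A > C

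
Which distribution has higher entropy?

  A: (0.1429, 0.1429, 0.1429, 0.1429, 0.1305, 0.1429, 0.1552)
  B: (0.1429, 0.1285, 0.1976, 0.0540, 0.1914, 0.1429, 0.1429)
A

Both distributions are close to uniform, making this a harder comparison.

H(A) = 2.8058 bits
H(B) = 2.7296 bits

The distribution closer to uniform has higher entropy.
Answer: A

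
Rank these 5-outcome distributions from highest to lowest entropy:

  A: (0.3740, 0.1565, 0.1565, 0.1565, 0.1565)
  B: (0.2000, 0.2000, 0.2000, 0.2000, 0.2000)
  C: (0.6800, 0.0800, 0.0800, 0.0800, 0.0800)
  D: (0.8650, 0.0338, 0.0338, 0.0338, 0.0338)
B > A > C > D

Key insight: Entropy is maximized by uniform distributions and minimized by concentrated distributions.

Entropies:
  H(A) = 2.2057 bits
  H(B) = 2.3219 bits
  H(C) = 1.5444 bits
  H(D) = 0.8410 bits

Ranking: B > A > C > D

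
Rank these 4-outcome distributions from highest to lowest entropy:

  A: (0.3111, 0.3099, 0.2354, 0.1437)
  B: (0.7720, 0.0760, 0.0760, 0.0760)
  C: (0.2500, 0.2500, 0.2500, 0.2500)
C > A > B

Key insight: Entropy is maximized by uniform distributions and minimized by concentrated distributions.

- Uniform distributions have maximum entropy log₂(4) = 2.0000 bits
- The more "peaked" or concentrated a distribution, the lower its entropy

Entropies:
  H(A) = 1.9412 bits
  H(B) = 1.1359 bits
  H(C) = 2.0000 bits

Ranking: C > A > B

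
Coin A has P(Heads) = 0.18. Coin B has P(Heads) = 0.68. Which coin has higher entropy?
B

For binary distributions, entropy is maximized at p=0.5 and decreases as p moves toward 0 or 1.

H(A) = H(0.18) = 0.6801 bits
H(B) = H(0.68) = 0.9044 bits

Distribution B (p=0.68) is closer to uniform (p=0.5), so it has higher entropy.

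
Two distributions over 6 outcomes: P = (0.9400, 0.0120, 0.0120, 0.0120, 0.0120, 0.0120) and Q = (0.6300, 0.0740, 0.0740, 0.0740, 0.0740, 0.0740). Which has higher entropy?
Q

P is highly concentrated on one outcome (94%), making it nearly deterministic. Q spreads its mass more evenly (max 63%). The more spread-out distribution has higher entropy: H(P) ≈ 0.467 bits, H(Q) ≈ 1.810 bits.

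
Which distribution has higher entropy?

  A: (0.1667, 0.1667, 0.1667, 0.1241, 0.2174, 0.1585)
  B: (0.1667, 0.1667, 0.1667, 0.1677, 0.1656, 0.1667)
B

Both distributions are close to uniform, making this a harder comparison.

H(A) = 2.5659 bits
H(B) = 2.5850 bits

The distribution closer to uniform has higher entropy.
Answer: B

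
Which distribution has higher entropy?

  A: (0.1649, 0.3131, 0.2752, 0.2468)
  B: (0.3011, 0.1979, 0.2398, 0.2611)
B

Both distributions are close to uniform, making this a harder comparison.

H(A) = 1.9638 bits
H(B) = 1.9838 bits

The distribution closer to uniform has higher entropy.
Answer: B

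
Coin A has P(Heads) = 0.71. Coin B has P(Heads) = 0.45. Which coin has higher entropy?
B

For binary distributions, entropy is maximized at p=0.5 and decreases as p moves toward 0 or 1.

H(A) = H(0.71) = 0.8687 bits
H(B) = H(0.45) = 0.9928 bits

Distribution B (p=0.45) is closer to uniform (p=0.5), so it has higher entropy.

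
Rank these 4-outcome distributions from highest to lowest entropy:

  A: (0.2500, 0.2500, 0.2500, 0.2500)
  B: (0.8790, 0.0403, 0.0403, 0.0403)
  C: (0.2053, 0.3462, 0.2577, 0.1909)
A > C > B

Key insight: Entropy is maximized by uniform distributions and minimized by concentrated distributions.

- Uniform distributions have maximum entropy log₂(4) = 2.0000 bits
- The more "peaked" or concentrated a distribution, the lower its entropy

Entropies:
  H(A) = 2.0000 bits
  H(B) = 0.7240 bits
  H(C) = 1.9589 bits

Ranking: A > C > B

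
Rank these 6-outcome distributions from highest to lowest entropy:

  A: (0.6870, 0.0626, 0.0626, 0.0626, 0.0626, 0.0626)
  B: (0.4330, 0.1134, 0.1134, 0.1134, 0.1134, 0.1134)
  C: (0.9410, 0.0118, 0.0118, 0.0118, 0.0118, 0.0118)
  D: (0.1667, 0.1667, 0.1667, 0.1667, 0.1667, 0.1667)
D > B > A > C

Key insight: Entropy is maximized by uniform distributions and minimized by concentrated distributions.

Entropies:
  H(A) = 1.6234 bits
  H(B) = 2.3035 bits
  H(C) = 0.4605 bits
  H(D) = 2.5850 bits

Ranking: D > B > A > C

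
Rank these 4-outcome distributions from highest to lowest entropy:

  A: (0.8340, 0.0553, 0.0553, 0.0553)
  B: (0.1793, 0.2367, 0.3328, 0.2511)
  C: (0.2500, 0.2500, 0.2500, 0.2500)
C > B > A

Key insight: Entropy is maximized by uniform distributions and minimized by concentrated distributions.

- Uniform distributions have maximum entropy log₂(4) = 2.0000 bits
- The more "peaked" or concentrated a distribution, the lower its entropy

Entropies:
  H(A) = 0.9116 bits
  H(B) = 1.9656 bits
  H(C) = 2.0000 bits

Ranking: C > B > A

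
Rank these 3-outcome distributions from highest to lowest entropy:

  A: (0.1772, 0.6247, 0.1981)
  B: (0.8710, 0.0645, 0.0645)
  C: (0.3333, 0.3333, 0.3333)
C > A > B

Key insight: Entropy is maximized by uniform distributions and minimized by concentrated distributions.

- Uniform distributions have maximum entropy log₂(3) = 1.5850 bits
- The more "peaked" or concentrated a distribution, the lower its entropy

Entropies:
  H(A) = 1.3291 bits
  H(B) = 0.6837 bits
  H(C) = 1.5850 bits

Ranking: C > A > B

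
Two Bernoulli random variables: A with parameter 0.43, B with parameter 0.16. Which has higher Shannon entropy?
A

For binary distributions, entropy is maximized at p=0.5 and decreases as p moves toward 0 or 1.

H(A) = H(0.43) = 0.9858 bits
H(B) = H(0.16) = 0.6343 bits

Distribution A (p=0.43) is closer to uniform (p=0.5), so it has higher entropy.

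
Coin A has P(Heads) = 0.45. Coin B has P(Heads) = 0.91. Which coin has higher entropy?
A

For binary distributions, entropy is maximized at p=0.5 and decreases as p moves toward 0 or 1.

H(A) = H(0.45) = 0.9928 bits
H(B) = H(0.91) = 0.4365 bits

Distribution A (p=0.45) is closer to uniform (p=0.5), so it has higher entropy.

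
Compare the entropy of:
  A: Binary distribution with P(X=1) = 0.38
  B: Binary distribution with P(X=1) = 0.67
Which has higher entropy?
A

For binary distributions, entropy is maximized at p=0.5 and decreases as p moves toward 0 or 1.

H(A) = H(0.38) = 0.9580 bits
H(B) = H(0.67) = 0.9149 bits

Distribution A (p=0.38) is closer to uniform (p=0.5), so it has higher entropy.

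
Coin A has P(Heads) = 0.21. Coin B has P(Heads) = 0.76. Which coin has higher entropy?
B

For binary distributions, entropy is maximized at p=0.5 and decreases as p moves toward 0 or 1.

H(A) = H(0.21) = 0.7415 bits
H(B) = H(0.76) = 0.7950 bits

Distribution B (p=0.76) is closer to uniform (p=0.5), so it has higher entropy.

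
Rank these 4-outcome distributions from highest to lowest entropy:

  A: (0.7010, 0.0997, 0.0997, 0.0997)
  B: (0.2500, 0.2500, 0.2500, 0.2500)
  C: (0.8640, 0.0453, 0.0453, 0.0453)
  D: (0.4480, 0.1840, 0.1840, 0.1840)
B > D > A > C

Key insight: Entropy is maximized by uniform distributions and minimized by concentrated distributions.

Entropies:
  H(A) = 1.3540 bits
  H(B) = 2.0000 bits
  H(C) = 0.7892 bits
  H(D) = 1.8671 bits

Ranking: B > D > A > C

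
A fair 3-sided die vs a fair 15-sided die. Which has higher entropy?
15-sided die

Both are uniform distributions; for uniform over n outcomes, H = log₂(n). H(3-sided) = log₂(3) = 1.585 bits and H(15-sided) = log₂(15) = 3.907 bits. More outcomes in a uniform distribution means higher entropy.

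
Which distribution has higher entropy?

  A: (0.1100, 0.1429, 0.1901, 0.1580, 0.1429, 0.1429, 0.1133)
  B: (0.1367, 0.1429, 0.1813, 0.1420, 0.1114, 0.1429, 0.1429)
B

Both distributions are close to uniform, making this a harder comparison.

H(A) = 2.7854 bits
H(B) = 2.7949 bits

The distribution closer to uniform has higher entropy.
Answer: B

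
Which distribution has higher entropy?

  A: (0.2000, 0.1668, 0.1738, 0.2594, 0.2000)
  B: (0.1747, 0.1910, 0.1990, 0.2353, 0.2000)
B

Both distributions are close to uniform, making this a harder comparison.

H(A) = 2.3035 bits
H(B) = 2.3150 bits

The distribution closer to uniform has higher entropy.
Answer: B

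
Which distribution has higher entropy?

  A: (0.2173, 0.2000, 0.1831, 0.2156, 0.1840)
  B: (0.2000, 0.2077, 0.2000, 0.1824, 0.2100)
B

Both distributions are close to uniform, making this a harder comparison.

H(A) = 2.3180 bits
H(B) = 2.3202 bits

The distribution closer to uniform has higher entropy.
Answer: B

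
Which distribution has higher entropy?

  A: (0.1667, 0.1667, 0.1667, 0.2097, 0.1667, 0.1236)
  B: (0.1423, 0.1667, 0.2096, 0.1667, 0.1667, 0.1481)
B

Both distributions are close to uniform, making this a harder comparison.

H(A) = 2.5687 bits
H(B) = 2.5734 bits

The distribution closer to uniform has higher entropy.
Answer: B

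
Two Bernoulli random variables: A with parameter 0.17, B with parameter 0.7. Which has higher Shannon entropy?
B

For binary distributions, entropy is maximized at p=0.5 and decreases as p moves toward 0 or 1.

H(A) = H(0.17) = 0.6577 bits
H(B) = H(0.7) = 0.8813 bits

Distribution B (p=0.7) is closer to uniform (p=0.5), so it has higher entropy.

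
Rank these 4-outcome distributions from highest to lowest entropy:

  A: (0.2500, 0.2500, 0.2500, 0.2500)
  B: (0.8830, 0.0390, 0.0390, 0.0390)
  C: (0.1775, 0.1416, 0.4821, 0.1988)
A > C > B

Key insight: Entropy is maximized by uniform distributions and minimized by concentrated distributions.

- Uniform distributions have maximum entropy log₂(4) = 2.0000 bits
- The more "peaked" or concentrated a distribution, the lower its entropy

Entropies:
  H(A) = 2.0000 bits
  H(B) = 0.7061 bits
  H(C) = 1.8129 bits

Ranking: A > C > B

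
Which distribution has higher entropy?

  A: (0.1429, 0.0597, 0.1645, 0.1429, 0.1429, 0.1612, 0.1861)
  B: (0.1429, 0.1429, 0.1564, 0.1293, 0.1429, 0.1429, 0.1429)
B

Both distributions are close to uniform, making this a harder comparison.

H(A) = 2.7500 bits
H(B) = 2.8055 bits

The distribution closer to uniform has higher entropy.
Answer: B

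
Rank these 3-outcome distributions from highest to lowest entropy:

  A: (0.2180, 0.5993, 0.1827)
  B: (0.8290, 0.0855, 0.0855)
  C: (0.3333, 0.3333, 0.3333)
C > A > B

Key insight: Entropy is maximized by uniform distributions and minimized by concentrated distributions.

- Uniform distributions have maximum entropy log₂(3) = 1.5850 bits
- The more "peaked" or concentrated a distribution, the lower its entropy

Entropies:
  H(A) = 1.3698 bits
  H(B) = 0.8310 bits
  H(C) = 1.5850 bits

Ranking: C > A > B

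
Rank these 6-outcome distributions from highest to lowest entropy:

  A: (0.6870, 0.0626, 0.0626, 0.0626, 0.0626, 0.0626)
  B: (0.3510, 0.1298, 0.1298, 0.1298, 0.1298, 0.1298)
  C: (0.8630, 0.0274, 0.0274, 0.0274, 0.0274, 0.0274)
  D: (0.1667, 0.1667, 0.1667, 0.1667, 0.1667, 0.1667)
D > B > A > C

Key insight: Entropy is maximized by uniform distributions and minimized by concentrated distributions.

Entropies:
  H(A) = 1.6234 bits
  H(B) = 2.4419 bits
  H(C) = 0.8944 bits
  H(D) = 2.5850 bits

Ranking: D > B > A > C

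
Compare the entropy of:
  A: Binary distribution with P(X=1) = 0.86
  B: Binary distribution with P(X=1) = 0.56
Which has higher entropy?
B

For binary distributions, entropy is maximized at p=0.5 and decreases as p moves toward 0 or 1.

H(A) = H(0.86) = 0.5842 bits
H(B) = H(0.56) = 0.9896 bits

Distribution B (p=0.56) is closer to uniform (p=0.5), so it has higher entropy.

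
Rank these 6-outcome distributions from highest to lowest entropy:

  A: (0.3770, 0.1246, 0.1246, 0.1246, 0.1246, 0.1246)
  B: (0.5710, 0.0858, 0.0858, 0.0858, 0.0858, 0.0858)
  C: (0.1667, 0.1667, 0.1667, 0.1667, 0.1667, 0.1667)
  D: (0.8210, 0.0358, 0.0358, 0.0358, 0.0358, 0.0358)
C > A > B > D

Key insight: Entropy is maximized by uniform distributions and minimized by concentrated distributions.

Entropies:
  H(A) = 2.4025 bits
  H(B) = 1.9815 bits
  H(C) = 2.5850 bits
  H(D) = 1.0935 bits

Ranking: C > A > B > D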